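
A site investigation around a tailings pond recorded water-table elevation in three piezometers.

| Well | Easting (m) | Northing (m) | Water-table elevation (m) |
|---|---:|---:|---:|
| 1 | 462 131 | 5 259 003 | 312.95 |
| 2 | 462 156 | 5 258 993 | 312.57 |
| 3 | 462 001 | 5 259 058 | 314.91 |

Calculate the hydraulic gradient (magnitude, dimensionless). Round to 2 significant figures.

0.018

With h = a·x + b·y + c and 1 as origin, the differences give:
  25·a + (-10)·b = -0.38
  (-130)·a + 55·b = +1.96
Eliminate b (×55 and ×(-10), subtract): 75·a = -1.300 → a = ∂h/∂x = -0.01733
Back-substitute: b = ∂h/∂y = -0.005333.
|∇h| = √(-0.01733² + -0.005333²) = 0.01813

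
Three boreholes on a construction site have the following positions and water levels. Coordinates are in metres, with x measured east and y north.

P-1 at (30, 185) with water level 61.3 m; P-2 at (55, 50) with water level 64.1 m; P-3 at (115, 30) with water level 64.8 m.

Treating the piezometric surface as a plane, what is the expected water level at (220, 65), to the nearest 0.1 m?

Three-point gradient (reference P-1): Δ to P-2 = (25, -135, +2.8), Δ to P-3 = (85, -155, +3.5).
∂h/∂x = +0.005066, ∂h/∂y = -0.01980 (det = 7600).
h(220, 65) = 61.3 + (+0.005066)·(190) + (-0.01980)·(-120) = 61.3 +0.963 +2.376 = 64.639 m.

64.6 m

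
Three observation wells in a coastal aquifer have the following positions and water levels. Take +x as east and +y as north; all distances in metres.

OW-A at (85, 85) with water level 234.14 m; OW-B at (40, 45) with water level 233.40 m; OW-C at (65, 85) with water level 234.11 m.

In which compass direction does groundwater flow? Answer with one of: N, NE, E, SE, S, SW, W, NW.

S

Taking OW-A as reference: OW-B−OW-A = (-45, -40, -0.74); OW-C−OW-A = (-20, 0, -0.03).
Solve a·Δx + b·Δy = Δh: det = (-45)·0 − (-20)·(-40) = -800.
∂h/∂x = [(-0.74)·0 − (-0.03)·(-40)] / -800 = +0.001500
∂h/∂y = [(-45)·(-0.03) − (-20)·(-0.74)] / -800 = +0.01681
Flow = −∇h = (-0.001500 east, -0.01681 north), which points south.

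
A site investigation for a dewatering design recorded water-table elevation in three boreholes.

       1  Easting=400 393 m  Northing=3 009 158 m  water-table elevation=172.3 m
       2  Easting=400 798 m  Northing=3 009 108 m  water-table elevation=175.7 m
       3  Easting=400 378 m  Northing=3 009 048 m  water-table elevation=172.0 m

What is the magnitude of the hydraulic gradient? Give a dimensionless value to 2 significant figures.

Differences from 1: to 2 (Δx, Δy, Δh) = (405, -50, +3.4); to 3 = (-15, -110, -0.3).
Solve a·Δx + b·Δy = Δh: det = 405·(-110) − (-15)·(-50) = -45300.
∂h/∂x = [(+3.4)·(-110) − (-0.3)·(-50)] / -45300 = +0.008587
∂h/∂y = [405·(-0.3) − (-15)·(+3.4)] / -45300 = +0.001556
|∇h| = √(0.008587² + 0.001556²) = 0.008727

0.0087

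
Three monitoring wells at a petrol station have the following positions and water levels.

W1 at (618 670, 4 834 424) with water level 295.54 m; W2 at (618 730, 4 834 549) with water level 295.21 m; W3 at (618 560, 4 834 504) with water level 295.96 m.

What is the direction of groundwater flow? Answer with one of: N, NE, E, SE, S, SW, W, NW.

E

Differences from W1: to W2 (Δx, Δy, Δh) = (60, 125, -0.33); to W3 = (-110, 80, +0.42).
Solve a·Δx + b·Δy = Δh: det = 60·80 − (-110)·125 = 18550.
∂h/∂x = [(-0.33)·80 − (+0.42)·125] / 18550 = -0.004253
∂h/∂y = [60·(+0.42) − (-110)·(-0.33)] / 18550 = -0.0005984
Flow = −∇h = (+0.004253 east, +0.0005984 north), which points east.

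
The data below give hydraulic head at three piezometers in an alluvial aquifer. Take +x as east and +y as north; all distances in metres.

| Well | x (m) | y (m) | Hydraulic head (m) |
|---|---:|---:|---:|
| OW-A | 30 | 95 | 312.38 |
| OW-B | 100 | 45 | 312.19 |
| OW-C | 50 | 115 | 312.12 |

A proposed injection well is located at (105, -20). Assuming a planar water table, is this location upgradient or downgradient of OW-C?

Taking OW-A as reference: OW-B−OW-A = (70, -50, -0.19); OW-C−OW-A = (20, 20, -0.26).
Determinant of the coordinate differences = 70·20 − 20·(-50) = 2400.
∂h/∂x = [(-0.19)·20 − (-0.26)·(-50)] / 2400 = -0.007000
∂h/∂y = [70·(-0.26) − 20·(-0.19)] / 2400 = -0.006000
Head at (105, -20) = 312.38 + (-0.007000)·(75) + (-0.006000)·(-115) = 312.54 m.
That is higher than the 312.12 m at OW-C, so the point is upgradient.

upgradient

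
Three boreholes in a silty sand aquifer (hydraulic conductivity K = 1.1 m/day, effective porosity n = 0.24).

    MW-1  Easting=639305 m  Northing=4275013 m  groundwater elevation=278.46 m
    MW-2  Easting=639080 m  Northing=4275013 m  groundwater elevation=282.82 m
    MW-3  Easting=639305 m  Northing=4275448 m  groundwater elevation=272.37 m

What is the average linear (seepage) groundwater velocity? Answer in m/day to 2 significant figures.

∂h/∂x = (282.82 − 278.46) / (639080 − 639305) = -0.01938
∂h/∂y = (272.37 − 278.46) / (4275448 − 4275013) = -0.01400
|∇h| = √(-0.01938² + -0.01400²) = 0.02391
Seepage velocity v = K·i/n = 1.1 × 0.02391 / 0.24 = 0.1096 m/day.

0.11 m/day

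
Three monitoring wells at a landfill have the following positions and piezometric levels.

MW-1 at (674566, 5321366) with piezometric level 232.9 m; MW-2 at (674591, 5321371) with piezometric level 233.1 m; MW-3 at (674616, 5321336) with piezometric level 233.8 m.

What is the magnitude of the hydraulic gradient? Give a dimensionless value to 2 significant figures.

0.016

Three-point gradient (reference MW-1): Δ to MW-2 = (25, 5, +0.2), Δ to MW-3 = (50, -30, +0.9).
∂h/∂x = +0.01050, ∂h/∂y = -0.01250 (det = -1000).
|∇h| = √(0.01050² + -0.01250²) = 0.01632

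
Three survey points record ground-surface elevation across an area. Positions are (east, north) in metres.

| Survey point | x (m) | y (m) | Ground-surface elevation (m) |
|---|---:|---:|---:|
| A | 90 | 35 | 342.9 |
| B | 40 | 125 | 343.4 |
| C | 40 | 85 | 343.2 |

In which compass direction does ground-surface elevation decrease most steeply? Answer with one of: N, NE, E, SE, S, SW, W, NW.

With z = a·x + b·y + c and A as origin, the differences give:
  (-50)·a + 90·b = +0.5
  (-50)·a + 50·b = +0.3
Eliminate b (×50 and ×90, subtract): 2000·a = -2.00 → a = ∂z/∂x = -0.001000
Back-substitute: b = ∂z/∂y = +0.005000.
Steepest decrease is along −∇f = (+0.001000 E, -0.005000 N) → south.

S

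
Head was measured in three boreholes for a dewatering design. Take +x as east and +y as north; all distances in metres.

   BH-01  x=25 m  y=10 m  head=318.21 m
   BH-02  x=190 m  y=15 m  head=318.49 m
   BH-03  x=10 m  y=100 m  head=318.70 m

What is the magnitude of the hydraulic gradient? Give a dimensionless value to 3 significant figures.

0.00590

With h = a·x + b·y + c and BH-01 as origin, the differences give:
  165·a + 5·b = +0.28
  (-15)·a + 90·b = +0.49
Eliminate b (×90 and ×5, subtract): 14925·a = 22.750 → a = ∂h/∂x = +0.001524
Back-substitute: b = ∂h/∂y = +0.005698.
|∇h| = √(0.001524² + 0.005698²) = 0.005898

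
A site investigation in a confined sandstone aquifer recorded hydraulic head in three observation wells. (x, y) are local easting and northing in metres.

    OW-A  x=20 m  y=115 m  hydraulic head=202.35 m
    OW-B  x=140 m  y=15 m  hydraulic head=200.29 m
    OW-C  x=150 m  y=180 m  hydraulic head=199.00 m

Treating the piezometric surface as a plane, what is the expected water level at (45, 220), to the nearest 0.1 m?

With h = a·x + b·y + c and OW-A as origin, the differences give:
  120·a + (-100)·b = -2.06
  130·a + 65·b = -3.35
Eliminate b (×65 and ×(-100), subtract): 20800·a = -468.900 → a = ∂h/∂x = -0.02254
Back-substitute: b = ∂h/∂y = -0.006452.
h(45, 220) = 202.35 + (-0.02254)·(25) + (-0.006452)·(105) = 202.35 -0.564 -0.677 = 201.109 m.

201.1 m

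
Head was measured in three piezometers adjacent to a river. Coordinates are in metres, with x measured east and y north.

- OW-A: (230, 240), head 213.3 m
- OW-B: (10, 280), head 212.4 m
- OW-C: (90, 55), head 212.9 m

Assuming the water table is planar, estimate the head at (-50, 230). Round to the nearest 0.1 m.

With h = a·x + b·y + c and OW-A as origin, the differences give:
  (-220)·a + 40·b = -0.9
  (-140)·a + (-185)·b = -0.4
Eliminate b (×(-185) and ×40, subtract): 46300·a = 182.50 → a = ∂h/∂x = +0.003942
Back-substitute: b = ∂h/∂y = -0.0008207.
h(-50, 230) = 213.3 + (+0.003942)·(-280) + (-0.0008207)·(-10) = 213.3 -1.104 +0.008 = 212.205 m.

212.2 m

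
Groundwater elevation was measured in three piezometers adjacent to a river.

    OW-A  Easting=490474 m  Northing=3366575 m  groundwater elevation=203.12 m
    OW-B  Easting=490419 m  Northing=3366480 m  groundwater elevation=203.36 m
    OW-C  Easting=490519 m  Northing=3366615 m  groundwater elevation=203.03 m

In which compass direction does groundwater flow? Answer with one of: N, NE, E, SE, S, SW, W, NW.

N

Differences from OW-A: to OW-B (Δx, Δy, Δh) = (-55, -95, +0.24); to OW-C = (45, 40, -0.09).
Solve a·Δx + b·Δy = Δh: det = (-55)·40 − 45·(-95) = 2075.
∂h/∂x = [(+0.24)·40 − (-0.09)·(-95)] / 2075 = +0.0005060
∂h/∂y = [(-55)·(-0.09) − 45·(+0.24)] / 2075 = -0.002819
Flow = −∇h = (-0.0005060 east, +0.002819 north), which points north.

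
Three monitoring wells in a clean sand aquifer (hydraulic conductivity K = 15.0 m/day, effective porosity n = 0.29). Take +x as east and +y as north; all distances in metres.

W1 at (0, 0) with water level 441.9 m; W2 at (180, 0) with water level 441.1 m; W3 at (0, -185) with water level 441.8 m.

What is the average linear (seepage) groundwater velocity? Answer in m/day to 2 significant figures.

0.23 m/day

∂h/∂x = (441.1 − 441.9) / (180 − 0) = -0.004444
∂h/∂y = (441.8 − 441.9) / (-185 − 0) = +0.0005405
|∇h| = √(-0.004444² + 0.0005405²) = 0.004477
Seepage velocity v = K·i/n = 15.0 × 0.004477 / 0.29 = 0.2316 m/day.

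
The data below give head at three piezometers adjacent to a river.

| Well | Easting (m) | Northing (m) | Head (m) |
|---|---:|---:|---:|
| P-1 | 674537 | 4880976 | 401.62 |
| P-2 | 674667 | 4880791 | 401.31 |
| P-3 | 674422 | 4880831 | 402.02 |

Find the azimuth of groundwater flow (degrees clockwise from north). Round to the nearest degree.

Taking P-1 as reference: P-2−P-1 = (130, -185, -0.31); P-3−P-1 = (-115, -145, +0.40).
Solve a·Δx + b·Δy = Δh: det = 130·(-145) − (-115)·(-185) = -40125.
∂h/∂x = [(-0.31)·(-145) − (+0.40)·(-185)] / -40125 = -0.002964
∂h/∂y = [130·(+0.40) − (-115)·(-0.31)] / -40125 = -0.0004075
Flow direction (−∇h) has components (+0.002964 E, +0.0004075 N).
Azimuth = atan2(E, N) = atan2(+0.002964, +0.0004075) = 82.2° ≈ 082°.

082°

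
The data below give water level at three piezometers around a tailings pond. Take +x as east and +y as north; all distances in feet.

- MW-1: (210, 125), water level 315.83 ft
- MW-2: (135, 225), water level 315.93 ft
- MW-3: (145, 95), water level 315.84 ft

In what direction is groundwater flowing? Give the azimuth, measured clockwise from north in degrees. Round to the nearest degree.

145°

Taking MW-1 as reference: MW-2−MW-1 = (-75, 100, +0.10); MW-3−MW-1 = (-65, -30, +0.01).
Determinant of the coordinate differences = (-75)·(-30) − (-65)·100 = 8750.
∂h/∂x = [(+0.10)·(-30) − (+0.01)·100] / 8750 = -0.0004571
∂h/∂y = [(-75)·(+0.01) − (-65)·(+0.10)] / 8750 = +0.0006571
Flow direction (−∇h) has components (+0.0004571 E, -0.0006571 N).
Azimuth = atan2(E, N) = atan2(+0.0004571, -0.0006571) = 145.2° ≈ 145°.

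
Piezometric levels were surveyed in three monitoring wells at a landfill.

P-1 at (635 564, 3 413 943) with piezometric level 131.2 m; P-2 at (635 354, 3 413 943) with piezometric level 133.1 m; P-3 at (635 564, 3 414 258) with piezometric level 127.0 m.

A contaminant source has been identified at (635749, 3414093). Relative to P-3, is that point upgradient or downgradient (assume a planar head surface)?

∂h/∂x = (133.1 − 131.2) / (635354 − 635564) = -0.009048
∂h/∂y = (127.0 − 131.2) / (3414258 − 3413943) = -0.01333
Head at (635749, 3414093) = 131.2 + (-0.009048)·(185) + (-0.01333)·(150) = 127.53 m.
That is higher than the 127.0 m at P-3, so the point is upgradient.

upgradient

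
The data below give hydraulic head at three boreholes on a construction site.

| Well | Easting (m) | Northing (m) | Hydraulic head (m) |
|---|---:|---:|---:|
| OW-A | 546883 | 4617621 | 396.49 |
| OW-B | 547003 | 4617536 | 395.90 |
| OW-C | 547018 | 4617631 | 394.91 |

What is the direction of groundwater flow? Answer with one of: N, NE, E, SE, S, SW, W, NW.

With h = a·x + b·y + c and OW-A as origin, the differences give:
  120·a + (-85)·b = -0.59
  135·a + 10·b = -1.58
Eliminate b (×10 and ×(-85), subtract): 12675·a = -140.200 → a = ∂h/∂x = -0.01106
Back-substitute: b = ∂h/∂y = -0.008675.
Flow = −∇h = (+0.01106 east, +0.008675 north), which points northeast.

NE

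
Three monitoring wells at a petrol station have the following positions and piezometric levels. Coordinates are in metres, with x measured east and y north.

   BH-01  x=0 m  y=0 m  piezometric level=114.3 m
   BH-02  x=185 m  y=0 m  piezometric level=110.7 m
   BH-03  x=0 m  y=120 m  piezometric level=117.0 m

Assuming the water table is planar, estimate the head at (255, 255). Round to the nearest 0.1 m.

115.1 m

∂h/∂x = (110.7 − 114.3) / (185 − 0) = -0.01946
∂h/∂y = (117.0 − 114.3) / (120 − 0) = +0.02250
h(255, 255) = 114.3 + (-0.01946)·(255) + (+0.02250)·(255) = 114.3 -4.962 +5.738 = 115.075 m.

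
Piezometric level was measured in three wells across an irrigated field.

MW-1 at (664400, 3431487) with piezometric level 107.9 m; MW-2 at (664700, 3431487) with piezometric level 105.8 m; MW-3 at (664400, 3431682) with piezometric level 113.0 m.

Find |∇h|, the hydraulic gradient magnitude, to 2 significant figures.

∂h/∂x = (105.8 − 107.9) / (664700 − 664400) = -0.007000
∂h/∂y = (113.0 − 107.9) / (3431682 − 3431487) = +0.02615
|∇h| = √(-0.007000² + 0.02615²) = 0.02707

0.027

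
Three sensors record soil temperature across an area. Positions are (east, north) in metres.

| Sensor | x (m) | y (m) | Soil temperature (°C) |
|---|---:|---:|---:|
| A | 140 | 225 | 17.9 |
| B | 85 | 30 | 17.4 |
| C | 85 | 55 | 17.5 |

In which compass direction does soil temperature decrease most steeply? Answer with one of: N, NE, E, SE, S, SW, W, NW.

Taking A as reference: B−A = (-55, -195, -0.5); C−A = (-55, -170, -0.4).
Solve a·Δx + b·Δy = ΔT: det = (-55)·(-170) − (-55)·(-195) = -1375.
∂T/∂x = [(-0.5)·(-170) − (-0.4)·(-195)] / -1375 = -0.005091
∂T/∂y = [(-55)·(-0.4) − (-55)·(-0.5)] / -1375 = +0.004000
Steepest decrease is along −∇f = (+0.005091 E, -0.004000 N) → southeast.

SE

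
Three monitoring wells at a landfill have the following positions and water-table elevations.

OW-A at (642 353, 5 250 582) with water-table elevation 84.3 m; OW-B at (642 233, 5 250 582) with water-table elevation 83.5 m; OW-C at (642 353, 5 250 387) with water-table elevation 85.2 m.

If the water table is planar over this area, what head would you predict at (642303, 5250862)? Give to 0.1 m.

82.7 m

∂h/∂x = (83.5 − 84.3) / (642233 − 642353) = +0.006667
∂h/∂y = (85.2 − 84.3) / (5250387 − 5250582) = -0.004615
h(642303, 5250862) = 84.3 + (+0.006667)·(-50) + (-0.004615)·(280) = 84.3 -0.333 -1.292 = 82.674 m.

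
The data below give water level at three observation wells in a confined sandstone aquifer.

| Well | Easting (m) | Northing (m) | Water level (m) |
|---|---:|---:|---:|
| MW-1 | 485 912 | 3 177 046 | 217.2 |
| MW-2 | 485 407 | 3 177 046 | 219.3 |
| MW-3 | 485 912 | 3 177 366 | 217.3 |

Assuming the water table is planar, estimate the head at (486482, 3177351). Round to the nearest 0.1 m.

214.9 m

∂h/∂x = (219.3 − 217.2) / (485407 − 485912) = -0.004158
∂h/∂y = (217.3 − 217.2) / (3177366 − 3177046) = +0.0003125
h(486482, 3177351) = 217.2 + (-0.004158)·(570) + (+0.0003125)·(305) = 217.2 -2.370 +0.095 = 214.925 m.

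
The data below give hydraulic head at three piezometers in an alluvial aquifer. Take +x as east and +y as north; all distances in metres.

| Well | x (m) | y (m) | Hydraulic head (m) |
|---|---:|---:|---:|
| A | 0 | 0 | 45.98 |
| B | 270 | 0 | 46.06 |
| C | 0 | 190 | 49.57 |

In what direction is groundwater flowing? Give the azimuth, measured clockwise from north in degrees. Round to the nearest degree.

181°

∂h/∂x = (46.06 − 45.98) / (270 − 0) = +0.0002963
∂h/∂y = (49.57 − 45.98) / (190 − 0) = +0.01889
Flow direction (−∇h) has components (-0.0002963 E, -0.01889 N).
Azimuth = atan2(E, N) = atan2(-0.0002963, -0.01889) = 180.9° ≈ 181°.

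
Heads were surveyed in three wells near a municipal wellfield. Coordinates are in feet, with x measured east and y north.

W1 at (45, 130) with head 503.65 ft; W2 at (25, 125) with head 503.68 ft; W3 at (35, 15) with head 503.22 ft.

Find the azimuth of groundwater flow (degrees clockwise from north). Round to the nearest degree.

With h = a·x + b·y + c and W1 as origin, the differences give:
  (-20)·a + (-5)·b = +0.03
  (-10)·a + (-115)·b = -0.43
Eliminate b (×(-115) and ×(-5), subtract): 2250·a = -5.600 → a = ∂h/∂x = -0.002489
Back-substitute: b = ∂h/∂y = +0.003956.
Flow direction (−∇h) has components (+0.002489 E, -0.003956 N).
Azimuth = atan2(E, N) = atan2(+0.002489, -0.003956) = 147.8° ≈ 148°.

148°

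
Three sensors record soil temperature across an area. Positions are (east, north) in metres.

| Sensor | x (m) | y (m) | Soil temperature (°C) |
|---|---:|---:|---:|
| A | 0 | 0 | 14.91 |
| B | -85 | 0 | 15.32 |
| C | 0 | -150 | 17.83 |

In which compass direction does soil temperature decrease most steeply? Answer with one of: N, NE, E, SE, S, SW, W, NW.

∂T/∂x = (15.32 − 14.91) / (-85 − 0) = -0.004824
∂T/∂y = (17.83 − 14.91) / (-150 − 0) = -0.01947
Steepest decrease is along −∇f = (+0.004824 E, +0.01947 N) → north.

N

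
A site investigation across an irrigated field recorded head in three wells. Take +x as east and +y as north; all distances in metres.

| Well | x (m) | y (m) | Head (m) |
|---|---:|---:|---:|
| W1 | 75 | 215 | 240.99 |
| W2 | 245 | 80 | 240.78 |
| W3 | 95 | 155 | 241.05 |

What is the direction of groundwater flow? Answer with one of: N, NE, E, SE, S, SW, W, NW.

Differences from W1: to W2 (Δx, Δy, Δh) = (170, -135, -0.21); to W3 = (20, -60, +0.06).
Determinant of the coordinate differences = 170·(-60) − 20·(-135) = -7500.
∂h/∂x = [(-0.21)·(-60) − (+0.06)·(-135)] / -7500 = -0.002760
∂h/∂y = [170·(+0.06) − 20·(-0.21)] / -7500 = -0.001920
Flow = −∇h = (+0.002760 east, +0.001920 north), which points northeast.

NE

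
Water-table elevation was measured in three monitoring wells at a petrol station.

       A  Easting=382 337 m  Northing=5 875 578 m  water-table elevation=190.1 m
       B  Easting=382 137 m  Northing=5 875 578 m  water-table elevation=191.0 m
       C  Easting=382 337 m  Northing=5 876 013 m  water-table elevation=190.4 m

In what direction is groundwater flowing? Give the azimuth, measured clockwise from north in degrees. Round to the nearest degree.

099°

∂h/∂x = (191.0 − 190.1) / (382137 − 382337) = -0.004500
∂h/∂y = (190.4 − 190.1) / (5876013 − 5875578) = +0.0006897
Flow direction (−∇h) has components (+0.004500 E, -0.0006897 N).
Azimuth = atan2(E, N) = atan2(+0.004500, -0.0006897) = 98.7° ≈ 099°.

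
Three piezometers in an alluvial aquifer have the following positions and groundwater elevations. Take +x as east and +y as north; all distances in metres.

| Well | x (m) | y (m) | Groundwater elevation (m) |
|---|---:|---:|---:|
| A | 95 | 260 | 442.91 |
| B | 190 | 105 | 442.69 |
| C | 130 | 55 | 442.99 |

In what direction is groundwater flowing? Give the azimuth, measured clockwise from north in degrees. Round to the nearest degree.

Differences from A: to B (Δx, Δy, Δh) = (95, -155, -0.22); to C = (35, -205, +0.08).
Determinant of the coordinate differences = 95·(-205) − 35·(-155) = -14050.
∂h/∂x = [(-0.22)·(-205) − (+0.08)·(-155)] / -14050 = -0.004093
∂h/∂y = [95·(+0.08) − 35·(-0.22)] / -14050 = -0.001089
Flow direction (−∇h) has components (+0.004093 E, +0.001089 N).
Azimuth = atan2(E, N) = atan2(+0.004093, +0.001089) = 75.1° ≈ 075°.

075°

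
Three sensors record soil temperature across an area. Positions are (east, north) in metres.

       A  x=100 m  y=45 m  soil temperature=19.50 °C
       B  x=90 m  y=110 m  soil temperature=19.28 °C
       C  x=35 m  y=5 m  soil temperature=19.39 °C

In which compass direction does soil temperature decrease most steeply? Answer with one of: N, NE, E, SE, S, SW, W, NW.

NW

Taking A as reference: B−A = (-10, 65, -0.22); C−A = (-65, -40, -0.11).
Determinant of the coordinate differences = (-10)·(-40) − (-65)·65 = 4625.
∂T/∂x = [(-0.22)·(-40) − (-0.11)·65] / 4625 = +0.003449
∂T/∂y = [(-10)·(-0.11) − (-65)·(-0.22)] / 4625 = -0.002854
Steepest decrease is along −∇f = (-0.003449 E, +0.002854 N) → northwest.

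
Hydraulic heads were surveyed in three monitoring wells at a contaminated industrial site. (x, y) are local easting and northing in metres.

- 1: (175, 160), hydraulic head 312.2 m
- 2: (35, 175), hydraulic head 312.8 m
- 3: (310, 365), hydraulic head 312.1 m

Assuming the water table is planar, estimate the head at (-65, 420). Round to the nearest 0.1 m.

313.7 m

Differences from 1: to 2 (Δx, Δy, Δh) = (-140, 15, +0.6); to 3 = (135, 205, -0.1).
Determinant of the coordinate differences = (-140)·205 − 135·15 = -30725.
∂h/∂x = [(+0.6)·205 − (-0.1)·15] / -30725 = -0.004052
∂h/∂y = [(-140)·(-0.1) − 135·(+0.6)] / -30725 = +0.002181
h(-65, 420) = 312.2 + (-0.004052)·(-240) + (+0.002181)·(260) = 312.2 +0.972 +0.567 = 313.739 m.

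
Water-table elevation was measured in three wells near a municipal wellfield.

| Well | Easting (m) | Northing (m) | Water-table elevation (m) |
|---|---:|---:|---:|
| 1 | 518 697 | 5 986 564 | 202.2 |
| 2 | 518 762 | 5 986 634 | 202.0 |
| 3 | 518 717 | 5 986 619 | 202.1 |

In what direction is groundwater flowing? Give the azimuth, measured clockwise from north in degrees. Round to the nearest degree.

With h = a·x + b·y + c and 1 as origin, the differences give:
  65·a + 70·b = -0.2
  20·a + 55·b = -0.1
Eliminate b (×55 and ×70, subtract): 2175·a = -4.00 → a = ∂h/∂x = -0.001839
Back-substitute: b = ∂h/∂y = -0.001149.
Flow direction (−∇h) has components (+0.001839 E, +0.001149 N).
Azimuth = atan2(E, N) = atan2(+0.001839, +0.001149) = 58.0° ≈ 058°.

058°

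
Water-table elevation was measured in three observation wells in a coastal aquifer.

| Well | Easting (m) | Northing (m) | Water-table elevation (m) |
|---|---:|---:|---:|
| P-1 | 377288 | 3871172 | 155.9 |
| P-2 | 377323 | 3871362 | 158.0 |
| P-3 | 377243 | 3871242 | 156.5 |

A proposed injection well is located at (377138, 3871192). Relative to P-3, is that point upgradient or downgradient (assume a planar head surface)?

Taking P-1 as reference: P-2−P-1 = (35, 190, +2.1); P-3−P-1 = (-45, 70, +0.6).
Determinant of the coordinate differences = 35·70 − (-45)·190 = 11000.
∂h/∂x = [(+2.1)·70 − (+0.6)·190] / 11000 = +0.003000
∂h/∂y = [35·(+0.6) − (-45)·(+2.1)] / 11000 = +0.01050
Head at (377138, 3871192) = 155.9 + (+0.003000)·(-150) + (+0.01050)·(20) = 155.66 m.
That is lower than the 156.5 m at P-3, so the point is downgradient.

downgradient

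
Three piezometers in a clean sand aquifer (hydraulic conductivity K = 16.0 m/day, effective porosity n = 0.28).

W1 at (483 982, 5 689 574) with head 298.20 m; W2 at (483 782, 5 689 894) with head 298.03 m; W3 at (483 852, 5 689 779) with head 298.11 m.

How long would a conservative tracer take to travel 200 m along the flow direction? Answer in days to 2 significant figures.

With h = a·x + b·y + c and W1 as origin, the differences give:
  (-200)·a + 320·b = -0.17
  (-130)·a + 205·b = -0.09
Eliminate b (×205 and ×320, subtract): 600·a = -6.050 → a = ∂h/∂x = -0.01008
Back-substitute: b = ∂h/∂y = -0.006833.
|∇h| = √(-0.01008² + -0.006833²) = 0.01218
Seepage velocity v = K·i/n = 16.0 × 0.01218 / 0.28 = 0.696 m/day.
t = 200 / 0.696 = 287.4 days.

290 days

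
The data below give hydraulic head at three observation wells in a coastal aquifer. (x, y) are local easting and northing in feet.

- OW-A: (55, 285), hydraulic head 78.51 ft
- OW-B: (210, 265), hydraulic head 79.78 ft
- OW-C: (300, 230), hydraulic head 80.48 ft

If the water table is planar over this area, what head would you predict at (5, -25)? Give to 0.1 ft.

77.6 ft

Differences from OW-A: to OW-B (Δx, Δy, Δh) = (155, -20, +1.27); to OW-C = (245, -55, +1.97).
Solve a·Δx + b·Δy = Δh: det = 155·(-55) − 245·(-20) = -3625.
∂h/∂x = [(+1.27)·(-55) − (+1.97)·(-20)] / -3625 = +0.008400
∂h/∂y = [155·(+1.97) − 245·(+1.27)] / -3625 = +0.001600
h(5, -25) = 78.51 + (+0.008400)·(-50) + (+0.001600)·(-310) = 78.51 -0.420 -0.496 = 77.594 ft.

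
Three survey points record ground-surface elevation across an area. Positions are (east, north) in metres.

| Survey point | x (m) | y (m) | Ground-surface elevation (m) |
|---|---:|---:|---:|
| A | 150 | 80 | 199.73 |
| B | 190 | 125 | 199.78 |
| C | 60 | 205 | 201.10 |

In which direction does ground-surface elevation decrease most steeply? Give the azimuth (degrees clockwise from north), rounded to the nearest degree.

Taking A as reference: B−A = (40, 45, +0.05); C−A = (-90, 125, +1.37).
Solve a·Δx + b·Δy = Δz: det = 40·125 − (-90)·45 = 9050.
∂z/∂x = [(+0.05)·125 − (+1.37)·45] / 9050 = -0.006122
∂z/∂y = [40·(+1.37) − (-90)·(+0.05)] / 9050 = +0.006552
Steepest decrease is along −∇f: components (+0.006122 E, -0.006552 N).
Azimuth = atan2(+0.006122, -0.006552) = 136.9° ≈ 137°.

137°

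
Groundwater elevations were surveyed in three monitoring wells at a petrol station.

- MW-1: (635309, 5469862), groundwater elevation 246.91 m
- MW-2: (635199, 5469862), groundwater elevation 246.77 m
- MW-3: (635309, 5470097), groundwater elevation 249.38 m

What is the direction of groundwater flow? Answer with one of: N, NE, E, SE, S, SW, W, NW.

S

∂h/∂x = (246.77 − 246.91) / (635199 − 635309) = +0.001273
∂h/∂y = (249.38 − 246.91) / (5470097 − 5469862) = +0.01051
Flow = −∇h = (-0.001273 east, -0.01051 north), which points south.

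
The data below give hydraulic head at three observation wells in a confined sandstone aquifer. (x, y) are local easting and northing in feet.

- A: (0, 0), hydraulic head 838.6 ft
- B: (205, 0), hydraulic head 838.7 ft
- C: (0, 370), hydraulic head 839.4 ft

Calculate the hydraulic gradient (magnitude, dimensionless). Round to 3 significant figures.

∂h/∂x = (838.7 − 838.6) / (205 − 0) = +0.0004878
∂h/∂y = (839.4 − 838.6) / (370 − 0) = +0.002162
|∇h| = √(0.0004878² + 0.002162²) = 0.002216

0.00222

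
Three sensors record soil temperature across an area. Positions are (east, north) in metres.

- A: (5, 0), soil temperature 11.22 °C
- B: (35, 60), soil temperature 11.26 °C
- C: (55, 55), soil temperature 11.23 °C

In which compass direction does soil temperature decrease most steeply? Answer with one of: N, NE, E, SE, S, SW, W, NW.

SE

Differences from A: to B (Δx, Δy, Δh) = (30, 60, +0.04); to C = (50, 55, +0.01).
Determinant of the coordinate differences = 30·55 − 50·60 = -1350.
∂T/∂x = [(+0.04)·55 − (+0.01)·60] / -1350 = -0.001185
∂T/∂y = [30·(+0.01) − 50·(+0.04)] / -1350 = +0.001259
Steepest decrease is along −∇f = (+0.001185 E, -0.001259 N) → southeast.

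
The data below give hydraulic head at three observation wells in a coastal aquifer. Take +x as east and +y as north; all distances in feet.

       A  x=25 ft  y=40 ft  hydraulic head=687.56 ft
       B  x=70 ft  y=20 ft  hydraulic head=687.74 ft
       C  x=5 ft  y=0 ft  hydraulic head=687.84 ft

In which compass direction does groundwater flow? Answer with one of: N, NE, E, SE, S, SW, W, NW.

Three-point gradient (reference A): Δ to B = (45, -20, +0.18), Δ to C = (-20, -40, +0.28).
∂h/∂x = +0.0007273, ∂h/∂y = -0.007364 (det = -2200).
Flow = −∇h = (-0.0007273 east, +0.007364 north), which points north.

N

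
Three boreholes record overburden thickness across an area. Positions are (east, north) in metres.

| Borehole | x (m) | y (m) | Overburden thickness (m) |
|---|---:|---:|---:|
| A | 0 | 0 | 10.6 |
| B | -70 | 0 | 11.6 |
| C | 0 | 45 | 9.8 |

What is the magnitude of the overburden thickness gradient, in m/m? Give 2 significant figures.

0.023 m/m

∂d/∂x = (11.6 − 10.6) / (-70 − 0) = -0.01429
∂d/∂y = (9.8 − 10.6) / (45 − 0) = -0.01778
|∇f| = √(-0.01429² + -0.01778²) = 0.02281 m/m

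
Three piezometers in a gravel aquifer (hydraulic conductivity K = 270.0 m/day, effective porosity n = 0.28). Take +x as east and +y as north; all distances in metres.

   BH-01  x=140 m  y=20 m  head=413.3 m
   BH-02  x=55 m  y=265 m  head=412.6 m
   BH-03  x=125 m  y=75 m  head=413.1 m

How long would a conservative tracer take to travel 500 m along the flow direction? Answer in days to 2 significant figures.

Taking BH-01 as reference: BH-02−BH-01 = (-85, 245, -0.7); BH-03−BH-01 = (-15, 55, -0.2).
Determinant of the coordinate differences = (-85)·55 − (-15)·245 = -1000.
∂h/∂x = [(-0.7)·55 − (-0.2)·245] / -1000 = -0.01050
∂h/∂y = [(-85)·(-0.2) − (-15)·(-0.7)] / -1000 = -0.006500
|∇h| = √(-0.01050² + -0.006500²) = 0.01235
Seepage velocity v = K·i/n = 270.0 × 0.01235 / 0.28 = 11.91 m/day.
t = 500 / 11.91 = 41.98 days.

42 days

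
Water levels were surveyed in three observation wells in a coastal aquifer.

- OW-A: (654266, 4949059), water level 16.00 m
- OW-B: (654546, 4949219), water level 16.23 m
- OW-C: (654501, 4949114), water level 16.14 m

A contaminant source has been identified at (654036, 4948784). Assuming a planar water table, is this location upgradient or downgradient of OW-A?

Taking OW-A as reference: OW-B−OW-A = (280, 160, +0.23); OW-C−OW-A = (235, 55, +0.14).
Determinant of the coordinate differences = 280·55 − 235·160 = -22200.
∂h/∂x = [(+0.23)·55 − (+0.14)·160] / -22200 = +0.0004392
∂h/∂y = [280·(+0.14) − 235·(+0.23)] / -22200 = +0.0006689
Head at (654036, 4948784) = 16.00 + (+0.0004392)·(-230) + (+0.0006689)·(-275) = 15.72 m.
That is lower than the 16.00 m at OW-A, so the point is downgradient.

downgradient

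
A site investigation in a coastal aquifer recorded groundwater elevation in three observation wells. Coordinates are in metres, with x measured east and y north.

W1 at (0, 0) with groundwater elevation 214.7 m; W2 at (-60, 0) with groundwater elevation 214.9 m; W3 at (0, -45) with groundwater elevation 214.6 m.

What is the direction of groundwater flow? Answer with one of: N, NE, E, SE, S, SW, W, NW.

∂h/∂x = (214.9 − 214.7) / (-60 − 0) = -0.003333
∂h/∂y = (214.6 − 214.7) / (-45 − 0) = +0.002222
Flow = −∇h = (+0.003333 east, -0.002222 north), which points southeast.

SE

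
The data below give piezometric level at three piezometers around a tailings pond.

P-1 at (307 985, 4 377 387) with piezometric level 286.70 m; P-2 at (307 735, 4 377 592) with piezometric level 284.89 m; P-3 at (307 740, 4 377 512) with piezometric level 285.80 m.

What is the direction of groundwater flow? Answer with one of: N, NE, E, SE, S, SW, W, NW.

Taking P-1 as reference: P-2−P-1 = (-250, 205, -1.81); P-3−P-1 = (-245, 125, -0.90).
Solve a·Δx + b·Δy = Δh: det = (-250)·125 − (-245)·205 = 18975.
∂h/∂x = [(-1.81)·125 − (-0.90)·205] / 18975 = -0.002200
∂h/∂y = [(-250)·(-0.90) − (-245)·(-1.81)] / 18975 = -0.01151
Flow = −∇h = (+0.002200 east, +0.01151 north), which points north.

N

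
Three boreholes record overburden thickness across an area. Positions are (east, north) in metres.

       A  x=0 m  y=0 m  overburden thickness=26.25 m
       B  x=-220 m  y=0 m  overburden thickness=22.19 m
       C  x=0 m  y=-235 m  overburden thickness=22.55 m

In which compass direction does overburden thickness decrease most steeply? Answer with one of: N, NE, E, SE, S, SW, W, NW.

SW

∂d/∂x = (22.19 − 26.25) / (-220 − 0) = +0.01845
∂d/∂y = (22.55 − 26.25) / (-235 − 0) = +0.01574
Steepest decrease is along −∇f = (-0.01845 E, -0.01574 N) → southwest.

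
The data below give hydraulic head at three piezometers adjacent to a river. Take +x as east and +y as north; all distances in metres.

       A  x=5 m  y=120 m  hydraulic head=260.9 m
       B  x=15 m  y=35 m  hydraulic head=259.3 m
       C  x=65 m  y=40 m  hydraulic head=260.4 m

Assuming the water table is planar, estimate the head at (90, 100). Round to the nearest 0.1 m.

262.2 m

With h = a·x + b·y + c and A as origin, the differences give:
  10·a + (-85)·b = -1.6
  60·a + (-80)·b = -0.5
Eliminate b (×(-80) and ×(-85), subtract): 4300·a = 85.50 → a = ∂h/∂x = +0.01988
Back-substitute: b = ∂h/∂y = +0.02116.
h(90, 100) = 260.9 + (+0.01988)·(85) + (+0.02116)·(-20) = 260.9 +1.690 -0.423 = 262.167 m.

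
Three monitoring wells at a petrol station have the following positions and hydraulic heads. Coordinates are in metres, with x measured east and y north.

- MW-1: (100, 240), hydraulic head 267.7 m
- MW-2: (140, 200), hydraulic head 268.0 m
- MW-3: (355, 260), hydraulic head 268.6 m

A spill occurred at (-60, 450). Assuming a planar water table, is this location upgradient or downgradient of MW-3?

With h = a·x + b·y + c and MW-1 as origin, the differences give:
  40·a + (-40)·b = +0.3
  255·a + 20·b = +0.9
Eliminate b (×20 and ×(-40), subtract): 11000·a = 42.00 → a = ∂h/∂x = +0.003818
Back-substitute: b = ∂h/∂y = -0.003682.
Head at (-60, 450) = 267.7 + (+0.003818)·(-160) + (-0.003682)·(210) = 266.32 m.
That is lower than the 268.6 m at MW-3, so the point is downgradient.

downgradient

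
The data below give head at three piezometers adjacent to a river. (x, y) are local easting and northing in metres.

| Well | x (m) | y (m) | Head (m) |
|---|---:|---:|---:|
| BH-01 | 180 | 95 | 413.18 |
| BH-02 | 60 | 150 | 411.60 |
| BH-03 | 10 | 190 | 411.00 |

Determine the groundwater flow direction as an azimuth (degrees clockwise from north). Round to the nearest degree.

Differences from BH-01: to BH-02 (Δx, Δy, Δh) = (-120, 55, -1.58); to BH-03 = (-170, 95, -2.18).
Determinant of the coordinate differences = (-120)·95 − (-170)·55 = -2050.
∂h/∂x = [(-1.58)·95 − (-2.18)·55] / -2050 = +0.01473
∂h/∂y = [(-120)·(-2.18) − (-170)·(-1.58)] / -2050 = +0.003415
Flow direction (−∇h) has components (-0.01473 E, -0.003415 N).
Azimuth = atan2(E, N) = atan2(-0.01473, -0.003415) = 256.9° ≈ 257°.

257°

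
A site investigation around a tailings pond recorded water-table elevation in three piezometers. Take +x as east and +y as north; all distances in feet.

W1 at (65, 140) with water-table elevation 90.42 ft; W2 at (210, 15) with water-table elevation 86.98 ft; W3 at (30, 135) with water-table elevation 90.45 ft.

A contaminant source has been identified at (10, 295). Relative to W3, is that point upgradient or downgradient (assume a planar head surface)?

With h = a·x + b·y + c and W1 as origin, the differences give:
  145·a + (-125)·b = -3.44
  (-35)·a + (-5)·b = +0.03
Eliminate b (×(-5) and ×(-125), subtract): -5100·a = 20.950 → a = ∂h/∂x = -0.004108
Back-substitute: b = ∂h/∂y = +0.02275.
Head at (10, 295) = 90.42 + (-0.004108)·(-55) + (+0.02275)·(155) = 94.17 ft.
That is higher than the 90.45 ft at W3, so the point is upgradient.

upgradient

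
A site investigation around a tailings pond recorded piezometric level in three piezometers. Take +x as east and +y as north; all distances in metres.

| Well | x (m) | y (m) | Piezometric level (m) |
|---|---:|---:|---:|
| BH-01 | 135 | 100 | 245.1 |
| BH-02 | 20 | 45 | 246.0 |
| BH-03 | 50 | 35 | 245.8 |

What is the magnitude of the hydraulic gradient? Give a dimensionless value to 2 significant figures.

Taking BH-01 as reference: BH-02−BH-01 = (-115, -55, +0.9); BH-03−BH-01 = (-85, -65, +0.7).
Solve a·Δx + b·Δy = Δh: det = (-115)·(-65) − (-85)·(-55) = 2800.
∂h/∂x = [(+0.9)·(-65) − (+0.7)·(-55)] / 2800 = -0.007143
∂h/∂y = [(-115)·(+0.7) − (-85)·(+0.9)] / 2800 = -0.001429
|∇h| = √(-0.007143² + -0.001429²) = 0.007285

0.0073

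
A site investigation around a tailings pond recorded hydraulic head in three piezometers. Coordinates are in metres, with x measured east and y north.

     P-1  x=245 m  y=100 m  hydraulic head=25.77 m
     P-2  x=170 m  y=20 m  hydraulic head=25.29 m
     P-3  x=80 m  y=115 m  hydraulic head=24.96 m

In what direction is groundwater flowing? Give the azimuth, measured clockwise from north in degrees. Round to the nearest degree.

256°

Taking P-1 as reference: P-2−P-1 = (-75, -80, -0.48); P-3−P-1 = (-165, 15, -0.81).
Solve a·Δx + b·Δy = Δh: det = (-75)·15 − (-165)·(-80) = -14325.
∂h/∂x = [(-0.48)·15 − (-0.81)·(-80)] / -14325 = +0.005026
∂h/∂y = [(-75)·(-0.81) − (-165)·(-0.48)] / -14325 = +0.001288
Flow direction (−∇h) has components (-0.005026 E, -0.001288 N).
Azimuth = atan2(E, N) = atan2(-0.005026, -0.001288) = 255.6° ≈ 256°.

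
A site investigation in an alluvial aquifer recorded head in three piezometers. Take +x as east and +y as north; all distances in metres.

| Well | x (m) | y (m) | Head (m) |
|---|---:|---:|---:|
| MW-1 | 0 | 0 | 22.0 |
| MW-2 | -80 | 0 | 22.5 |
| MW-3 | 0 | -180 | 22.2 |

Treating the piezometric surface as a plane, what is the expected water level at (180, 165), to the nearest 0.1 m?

20.7 m

∂h/∂x = (22.5 − 22.0) / (-80 − 0) = -0.006250
∂h/∂y = (22.2 − 22.0) / (-180 − 0) = -0.001111
h(180, 165) = 22.0 + (-0.006250)·(180) + (-0.001111)·(165) = 22.0 -1.125 -0.183 = 20.692 m.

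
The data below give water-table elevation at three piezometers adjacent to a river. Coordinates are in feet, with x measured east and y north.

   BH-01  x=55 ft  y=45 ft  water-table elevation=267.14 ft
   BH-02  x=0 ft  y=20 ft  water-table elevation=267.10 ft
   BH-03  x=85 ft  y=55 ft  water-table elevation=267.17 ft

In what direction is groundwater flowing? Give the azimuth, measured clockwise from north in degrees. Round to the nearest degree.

322°

Taking BH-01 as reference: BH-02−BH-01 = (-55, -25, -0.04); BH-03−BH-01 = (30, 10, +0.03).
Solve a·Δx + b·Δy = Δh: det = (-55)·10 − 30·(-25) = 200.
∂h/∂x = [(-0.04)·10 − (+0.03)·(-25)] / 200 = +0.001750
∂h/∂y = [(-55)·(+0.03) − 30·(-0.04)] / 200 = -0.002250
Flow direction (−∇h) has components (-0.001750 E, +0.002250 N).
Azimuth = atan2(E, N) = atan2(-0.001750, +0.002250) = 322.1° ≈ 322°.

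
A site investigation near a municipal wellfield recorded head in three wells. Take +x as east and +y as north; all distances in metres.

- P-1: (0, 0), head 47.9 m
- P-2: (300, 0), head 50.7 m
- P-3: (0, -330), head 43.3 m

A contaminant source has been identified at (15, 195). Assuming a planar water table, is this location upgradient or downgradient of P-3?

upgradient

∂h/∂x = (50.7 − 47.9) / (300 − 0) = +0.009333
∂h/∂y = (43.3 − 47.9) / (-330 − 0) = +0.01394
Head at (15, 195) = 47.9 + (+0.009333)·(15) + (+0.01394)·(195) = 50.76 m.
That is higher than the 43.3 m at P-3, so the point is upgradient.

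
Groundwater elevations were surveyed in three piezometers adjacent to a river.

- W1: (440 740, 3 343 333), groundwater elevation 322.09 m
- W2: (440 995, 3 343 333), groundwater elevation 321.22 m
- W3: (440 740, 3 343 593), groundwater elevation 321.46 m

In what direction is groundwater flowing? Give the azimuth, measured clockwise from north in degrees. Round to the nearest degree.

∂h/∂x = (321.22 − 322.09) / (440995 − 440740) = -0.003412
∂h/∂y = (321.46 − 322.09) / (3343593 − 3343333) = -0.002423
Flow direction (−∇h) has components (+0.003412 E, +0.002423 N).
Azimuth = atan2(E, N) = atan2(+0.003412, +0.002423) = 54.6° ≈ 055°.

055°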